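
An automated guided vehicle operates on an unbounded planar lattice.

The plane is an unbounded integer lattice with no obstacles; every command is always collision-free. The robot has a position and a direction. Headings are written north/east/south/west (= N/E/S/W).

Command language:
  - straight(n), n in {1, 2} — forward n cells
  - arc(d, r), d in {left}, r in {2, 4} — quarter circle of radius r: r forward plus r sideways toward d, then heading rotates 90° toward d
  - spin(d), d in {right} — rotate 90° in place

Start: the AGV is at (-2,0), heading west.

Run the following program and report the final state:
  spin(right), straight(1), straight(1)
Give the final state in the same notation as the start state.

at (-2,2), heading north

initial: at (-2,0), heading west
1. spin(right) → at (-2,0), heading north
2. straight(1) → at (-2,1), heading north
3. straight(1) → at (-2,2), heading north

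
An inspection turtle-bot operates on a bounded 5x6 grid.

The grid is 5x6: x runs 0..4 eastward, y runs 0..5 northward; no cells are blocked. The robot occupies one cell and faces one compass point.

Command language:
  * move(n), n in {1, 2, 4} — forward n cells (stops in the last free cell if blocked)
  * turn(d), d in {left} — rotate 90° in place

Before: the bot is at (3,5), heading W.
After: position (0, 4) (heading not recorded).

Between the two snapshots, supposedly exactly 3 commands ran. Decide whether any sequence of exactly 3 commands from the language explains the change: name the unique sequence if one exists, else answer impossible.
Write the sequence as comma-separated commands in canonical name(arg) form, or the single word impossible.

key: running move(1) before move(4) would end elsewhere — order is forced
begin: at (3,5), heading W
[1] after move(4): at (0,5), heading W
[2] after turn(left): at (0,5), heading S
[3] after move(1): at (0,4), heading S
no rival 3-sequence matches.

move(4), turn(left), move(1)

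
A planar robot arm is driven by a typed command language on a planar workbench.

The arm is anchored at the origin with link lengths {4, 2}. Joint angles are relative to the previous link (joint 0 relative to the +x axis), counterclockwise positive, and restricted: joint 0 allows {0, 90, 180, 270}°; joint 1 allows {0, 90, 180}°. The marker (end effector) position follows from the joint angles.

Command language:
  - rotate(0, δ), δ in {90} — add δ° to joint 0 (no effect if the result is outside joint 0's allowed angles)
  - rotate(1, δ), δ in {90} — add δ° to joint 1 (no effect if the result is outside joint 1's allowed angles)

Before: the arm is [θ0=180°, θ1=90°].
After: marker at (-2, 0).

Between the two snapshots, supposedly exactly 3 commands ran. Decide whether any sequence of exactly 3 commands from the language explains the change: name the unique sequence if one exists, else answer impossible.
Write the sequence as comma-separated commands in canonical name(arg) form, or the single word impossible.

rotate(1, 90), rotate(1, 90), rotate(1, 90)

from: [θ0=180°, θ1=90°]
t=1 rotate(1, 90) ⇒ [θ0=180°, θ1=180°]
t=2 rotate(1, 90) ⇒ [θ0=180°, θ1=180°]
t=3 rotate(1, 90) ⇒ [θ0=180°, θ1=180°]
no rival 3-sequence matches.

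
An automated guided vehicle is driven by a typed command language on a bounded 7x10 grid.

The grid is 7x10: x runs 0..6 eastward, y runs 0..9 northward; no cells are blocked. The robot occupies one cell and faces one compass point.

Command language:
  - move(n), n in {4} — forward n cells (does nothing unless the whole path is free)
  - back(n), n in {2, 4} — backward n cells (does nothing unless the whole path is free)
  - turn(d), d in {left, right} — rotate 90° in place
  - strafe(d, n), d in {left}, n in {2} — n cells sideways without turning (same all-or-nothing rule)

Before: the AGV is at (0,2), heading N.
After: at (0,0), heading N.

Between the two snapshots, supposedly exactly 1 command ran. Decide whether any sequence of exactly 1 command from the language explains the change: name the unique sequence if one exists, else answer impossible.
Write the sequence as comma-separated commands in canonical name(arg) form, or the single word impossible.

back(2)

key: heading stays N — the single command does not turn
begin: at (0,2), heading N
t=1 back(2) ⇒ at (0,0), heading N
no rival 1-sequence matches.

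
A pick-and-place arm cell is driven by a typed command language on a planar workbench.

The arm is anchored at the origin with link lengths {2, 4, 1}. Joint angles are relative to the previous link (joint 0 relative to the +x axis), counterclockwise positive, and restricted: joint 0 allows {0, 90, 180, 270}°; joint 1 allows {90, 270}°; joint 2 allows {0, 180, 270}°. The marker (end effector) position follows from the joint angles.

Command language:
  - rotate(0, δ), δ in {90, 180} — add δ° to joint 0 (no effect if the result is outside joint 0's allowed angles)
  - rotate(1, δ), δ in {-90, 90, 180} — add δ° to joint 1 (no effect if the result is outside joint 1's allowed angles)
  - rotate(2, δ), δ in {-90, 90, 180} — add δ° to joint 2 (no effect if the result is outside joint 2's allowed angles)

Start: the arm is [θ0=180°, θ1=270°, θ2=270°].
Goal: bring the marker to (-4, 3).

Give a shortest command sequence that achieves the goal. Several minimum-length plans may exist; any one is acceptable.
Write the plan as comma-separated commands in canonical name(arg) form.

from: [θ0=180°, θ1=270°, θ2=270°]
1. rotate(1, 180) → [θ0=180°, θ1=90°, θ2=270°]
2. rotate(0, 180) → [θ0=0°, θ1=90°, θ2=270°]
3. rotate(0, 90) → [θ0=90°, θ1=90°, θ2=270°]
shorter routes all fall short; 3 is best.

rotate(1, 180), rotate(0, 180), rotate(0, 90)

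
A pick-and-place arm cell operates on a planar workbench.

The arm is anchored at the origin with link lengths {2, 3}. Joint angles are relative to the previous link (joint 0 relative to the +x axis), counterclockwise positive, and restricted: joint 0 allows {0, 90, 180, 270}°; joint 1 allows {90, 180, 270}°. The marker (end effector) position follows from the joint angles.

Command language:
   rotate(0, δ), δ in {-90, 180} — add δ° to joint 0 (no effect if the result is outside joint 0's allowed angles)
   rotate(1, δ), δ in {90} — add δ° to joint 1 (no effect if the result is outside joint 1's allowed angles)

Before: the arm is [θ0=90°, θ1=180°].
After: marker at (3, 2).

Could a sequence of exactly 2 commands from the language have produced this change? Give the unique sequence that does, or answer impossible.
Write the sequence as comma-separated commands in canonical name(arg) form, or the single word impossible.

rotate(1, 90), rotate(1, 90)

from: [θ0=90°, θ1=180°]
[1] after rotate(1, 90): [θ0=90°, θ1=270°]
[2] after rotate(1, 90): [θ0=90°, θ1=270°]
no rival 2-sequence matches.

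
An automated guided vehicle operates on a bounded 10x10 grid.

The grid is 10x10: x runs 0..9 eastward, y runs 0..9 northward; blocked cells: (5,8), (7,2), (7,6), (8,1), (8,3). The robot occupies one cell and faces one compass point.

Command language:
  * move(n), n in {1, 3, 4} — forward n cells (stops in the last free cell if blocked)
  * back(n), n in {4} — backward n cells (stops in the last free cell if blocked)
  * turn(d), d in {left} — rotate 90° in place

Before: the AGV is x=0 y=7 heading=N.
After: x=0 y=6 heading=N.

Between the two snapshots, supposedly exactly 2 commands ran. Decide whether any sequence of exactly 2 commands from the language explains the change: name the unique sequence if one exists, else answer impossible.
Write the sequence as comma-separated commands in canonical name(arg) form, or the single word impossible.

key: heading stays N — no command in the sequence turns
t0: x=0 y=7 heading=N
[1] after back(4): x=0 y=3 heading=N
[2] after move(3): x=0 y=6 heading=N
no rival 2-sequence matches.

back(4), move(3)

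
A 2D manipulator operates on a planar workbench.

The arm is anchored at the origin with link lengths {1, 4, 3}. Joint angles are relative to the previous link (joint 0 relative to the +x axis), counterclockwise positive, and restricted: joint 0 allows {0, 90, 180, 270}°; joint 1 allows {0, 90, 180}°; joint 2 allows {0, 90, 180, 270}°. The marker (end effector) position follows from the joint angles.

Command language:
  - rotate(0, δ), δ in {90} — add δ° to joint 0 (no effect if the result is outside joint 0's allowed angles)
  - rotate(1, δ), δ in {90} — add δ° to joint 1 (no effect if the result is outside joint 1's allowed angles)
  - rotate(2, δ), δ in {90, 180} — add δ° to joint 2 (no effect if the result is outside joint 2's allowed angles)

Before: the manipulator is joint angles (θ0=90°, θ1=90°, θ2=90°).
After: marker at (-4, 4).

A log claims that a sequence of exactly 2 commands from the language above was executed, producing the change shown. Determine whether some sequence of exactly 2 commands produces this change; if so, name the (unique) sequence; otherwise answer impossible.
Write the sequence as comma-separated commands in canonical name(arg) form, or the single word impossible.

start: joint angles (θ0=90°, θ1=90°, θ2=90°)
[1] after rotate(2, 90): joint angles (θ0=90°, θ1=90°, θ2=180°)
[2] after rotate(2, 90): joint angles (θ0=90°, θ1=90°, θ2=270°)
no other 2-command option fits: unique.

rotate(2, 90), rotate(2, 90)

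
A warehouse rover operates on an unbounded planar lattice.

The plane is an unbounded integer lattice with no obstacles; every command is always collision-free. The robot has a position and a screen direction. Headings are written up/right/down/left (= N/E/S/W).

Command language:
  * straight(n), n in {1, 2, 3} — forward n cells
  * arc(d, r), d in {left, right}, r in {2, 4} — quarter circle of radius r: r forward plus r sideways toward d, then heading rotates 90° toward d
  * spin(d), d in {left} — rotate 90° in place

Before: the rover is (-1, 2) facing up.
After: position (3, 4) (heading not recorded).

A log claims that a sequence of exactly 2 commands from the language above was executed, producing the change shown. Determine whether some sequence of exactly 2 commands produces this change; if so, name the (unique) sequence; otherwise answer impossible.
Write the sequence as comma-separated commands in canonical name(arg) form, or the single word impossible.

arc(right, 2), straight(2)

key: order matters: swapping arc(right, 2) and straight(2) lands elsewhere
initial: (-1, 2) facing up
t=1 arc(right, 2) ⇒ (1, 4) facing right
t=2 straight(2) ⇒ (3, 4) facing right
all 64 alternatives checked — unique.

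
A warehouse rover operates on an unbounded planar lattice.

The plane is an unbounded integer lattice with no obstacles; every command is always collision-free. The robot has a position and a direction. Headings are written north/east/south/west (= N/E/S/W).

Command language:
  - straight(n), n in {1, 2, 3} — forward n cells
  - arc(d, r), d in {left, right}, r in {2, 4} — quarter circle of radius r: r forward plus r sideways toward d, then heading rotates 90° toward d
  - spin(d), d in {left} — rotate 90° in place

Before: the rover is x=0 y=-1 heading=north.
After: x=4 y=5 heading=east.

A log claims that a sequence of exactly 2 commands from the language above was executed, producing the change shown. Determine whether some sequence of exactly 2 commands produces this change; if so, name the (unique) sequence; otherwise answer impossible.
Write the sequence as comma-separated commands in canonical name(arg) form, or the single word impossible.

straight(2), arc(right, 4)

key: running arc(right, 4) before straight(2) would end elsewhere — order is forced
from: x=0 y=-1 heading=north
step 1 (straight(2)): x=0 y=1 heading=north
step 2 (arc(right, 4)): x=4 y=5 heading=east
no other 2-command option fits: unique.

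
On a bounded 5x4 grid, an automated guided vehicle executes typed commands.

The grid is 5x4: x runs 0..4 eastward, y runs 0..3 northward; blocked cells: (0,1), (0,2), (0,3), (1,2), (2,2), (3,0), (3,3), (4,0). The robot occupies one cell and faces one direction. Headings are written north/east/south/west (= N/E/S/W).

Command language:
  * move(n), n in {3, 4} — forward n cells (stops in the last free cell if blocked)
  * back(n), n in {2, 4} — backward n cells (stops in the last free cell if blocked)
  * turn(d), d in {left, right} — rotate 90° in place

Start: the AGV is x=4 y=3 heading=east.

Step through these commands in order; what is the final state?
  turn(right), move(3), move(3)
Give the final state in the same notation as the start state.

x=4 y=1 heading=south

t0: x=4 y=3 heading=east
1. turn(right) → x=4 y=3 heading=south
2. move(3) → x=4 y=1 heading=south
3. move(3) → x=4 y=1 heading=south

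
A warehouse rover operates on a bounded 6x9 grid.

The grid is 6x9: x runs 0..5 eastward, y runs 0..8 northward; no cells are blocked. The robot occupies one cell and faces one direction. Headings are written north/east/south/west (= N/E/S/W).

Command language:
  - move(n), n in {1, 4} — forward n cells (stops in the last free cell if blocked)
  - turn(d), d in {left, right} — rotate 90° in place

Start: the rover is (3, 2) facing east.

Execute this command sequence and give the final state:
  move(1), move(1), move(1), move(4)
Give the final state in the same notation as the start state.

initial: (3, 2) facing east
step 1 (move(1)): (4, 2) facing east
step 2 (move(1)): (5, 2) facing east
step 3 (move(1)): (5, 2) facing east
step 4 (move(4)): (5, 2) facing east

(5, 2) facing east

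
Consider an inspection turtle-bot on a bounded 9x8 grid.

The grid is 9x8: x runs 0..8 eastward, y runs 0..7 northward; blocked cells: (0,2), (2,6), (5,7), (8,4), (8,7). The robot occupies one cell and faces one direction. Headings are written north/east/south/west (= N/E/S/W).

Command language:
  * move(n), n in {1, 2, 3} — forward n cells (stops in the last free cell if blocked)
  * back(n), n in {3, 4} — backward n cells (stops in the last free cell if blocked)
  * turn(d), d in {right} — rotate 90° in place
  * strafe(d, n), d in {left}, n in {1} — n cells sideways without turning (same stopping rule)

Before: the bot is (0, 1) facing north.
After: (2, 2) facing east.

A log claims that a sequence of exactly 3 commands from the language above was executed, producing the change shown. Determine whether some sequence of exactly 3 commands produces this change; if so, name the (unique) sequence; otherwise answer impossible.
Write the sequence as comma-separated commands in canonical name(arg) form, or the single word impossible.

key: cell and facing (now E) both changed — the 3 commands mix motion and turning
begin: (0, 1) facing north
step 1 (turn(right)): (0, 1) facing east
step 2 (move(2)): (2, 1) facing east
step 3 (strafe(left, 1)): (2, 2) facing east
uniquely the one of 343 3-step routes that fits.

turn(right), move(2), strafe(left, 1)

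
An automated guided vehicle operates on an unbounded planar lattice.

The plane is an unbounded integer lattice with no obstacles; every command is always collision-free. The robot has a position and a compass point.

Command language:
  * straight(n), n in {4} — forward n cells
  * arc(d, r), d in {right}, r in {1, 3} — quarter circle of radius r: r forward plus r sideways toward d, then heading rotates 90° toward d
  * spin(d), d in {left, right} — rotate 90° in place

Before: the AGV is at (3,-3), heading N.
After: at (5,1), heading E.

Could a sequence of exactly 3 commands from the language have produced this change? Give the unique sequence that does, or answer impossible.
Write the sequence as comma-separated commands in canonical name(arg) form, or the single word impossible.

key: running arc(right, 3) before spin(left) would end elsewhere — order is forced
initial: at (3,-3), heading N
[1] after spin(left): at (3,-3), heading W
[2] after arc(right, 1): at (2,-2), heading N
[3] after arc(right, 3): at (5,1), heading E
all 125 alternatives checked — unique.

spin(left), arc(right, 1), arc(right, 3)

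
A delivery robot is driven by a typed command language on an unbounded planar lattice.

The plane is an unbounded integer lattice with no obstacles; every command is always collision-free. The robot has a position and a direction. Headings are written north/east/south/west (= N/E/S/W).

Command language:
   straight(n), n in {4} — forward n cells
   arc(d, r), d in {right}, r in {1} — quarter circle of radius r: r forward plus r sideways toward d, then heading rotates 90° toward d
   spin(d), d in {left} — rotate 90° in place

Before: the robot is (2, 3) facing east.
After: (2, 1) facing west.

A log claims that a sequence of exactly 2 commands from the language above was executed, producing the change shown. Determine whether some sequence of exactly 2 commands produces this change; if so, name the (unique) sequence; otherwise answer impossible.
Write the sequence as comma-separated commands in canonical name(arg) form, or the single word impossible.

arc(right, 1), arc(right, 1)

key: cell and facing (now W) both changed — the 2 commands mix motion and turning
t0: (2, 3) facing east
t=1 arc(right, 1) ⇒ (3, 2) facing south
t=2 arc(right, 1) ⇒ (2, 1) facing west
no rival 2-sequence matches.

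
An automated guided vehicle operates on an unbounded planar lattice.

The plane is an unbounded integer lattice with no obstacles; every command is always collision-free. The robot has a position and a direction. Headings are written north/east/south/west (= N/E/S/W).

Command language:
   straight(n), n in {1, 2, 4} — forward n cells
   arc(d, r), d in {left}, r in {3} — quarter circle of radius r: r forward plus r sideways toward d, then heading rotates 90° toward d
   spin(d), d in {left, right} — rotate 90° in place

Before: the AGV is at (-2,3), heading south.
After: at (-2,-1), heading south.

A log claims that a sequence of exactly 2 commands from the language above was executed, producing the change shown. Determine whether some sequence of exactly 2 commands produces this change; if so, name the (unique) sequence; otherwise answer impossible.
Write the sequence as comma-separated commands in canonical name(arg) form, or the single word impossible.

key: still facing S at the end — nothing in the sequence rotates
t0: at (-2,3), heading south
step 1 (straight(2)): at (-2,1), heading south
step 2 (straight(2)): at (-2,-1), heading south
no other 2-command option fits: unique.

straight(2), straight(2)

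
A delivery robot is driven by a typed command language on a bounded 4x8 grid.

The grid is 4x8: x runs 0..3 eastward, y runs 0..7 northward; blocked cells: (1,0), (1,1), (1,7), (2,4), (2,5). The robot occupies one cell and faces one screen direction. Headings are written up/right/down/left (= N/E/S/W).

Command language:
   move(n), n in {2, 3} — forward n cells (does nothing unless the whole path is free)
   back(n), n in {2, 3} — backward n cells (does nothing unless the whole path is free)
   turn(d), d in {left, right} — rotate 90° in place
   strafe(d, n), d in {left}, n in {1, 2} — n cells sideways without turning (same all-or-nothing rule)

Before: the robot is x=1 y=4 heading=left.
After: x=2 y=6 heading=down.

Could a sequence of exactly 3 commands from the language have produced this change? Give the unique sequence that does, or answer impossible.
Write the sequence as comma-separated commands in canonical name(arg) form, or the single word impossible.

key: order matters: swapping turn(left) and strafe(left, 1) lands elsewhere
t0: x=1 y=4 heading=left
t=1 turn(left) ⇒ x=1 y=4 heading=down
t=2 back(2) ⇒ x=1 y=6 heading=down
t=3 strafe(left, 1) ⇒ x=2 y=6 heading=down
uniquely the one of 512 3-step routes that fits.

turn(left), back(2), strafe(left, 1)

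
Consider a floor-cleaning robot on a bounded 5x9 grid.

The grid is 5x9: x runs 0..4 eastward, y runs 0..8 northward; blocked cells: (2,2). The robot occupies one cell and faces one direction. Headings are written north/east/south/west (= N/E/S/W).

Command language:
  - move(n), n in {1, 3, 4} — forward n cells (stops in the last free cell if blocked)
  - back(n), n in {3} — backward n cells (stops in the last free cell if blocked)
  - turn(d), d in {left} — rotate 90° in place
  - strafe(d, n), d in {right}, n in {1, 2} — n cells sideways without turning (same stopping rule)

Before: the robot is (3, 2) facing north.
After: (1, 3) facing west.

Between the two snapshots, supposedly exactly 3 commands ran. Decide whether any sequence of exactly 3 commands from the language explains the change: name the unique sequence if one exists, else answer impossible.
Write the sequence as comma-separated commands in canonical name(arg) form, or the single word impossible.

impossible

no 3-step route produces this change.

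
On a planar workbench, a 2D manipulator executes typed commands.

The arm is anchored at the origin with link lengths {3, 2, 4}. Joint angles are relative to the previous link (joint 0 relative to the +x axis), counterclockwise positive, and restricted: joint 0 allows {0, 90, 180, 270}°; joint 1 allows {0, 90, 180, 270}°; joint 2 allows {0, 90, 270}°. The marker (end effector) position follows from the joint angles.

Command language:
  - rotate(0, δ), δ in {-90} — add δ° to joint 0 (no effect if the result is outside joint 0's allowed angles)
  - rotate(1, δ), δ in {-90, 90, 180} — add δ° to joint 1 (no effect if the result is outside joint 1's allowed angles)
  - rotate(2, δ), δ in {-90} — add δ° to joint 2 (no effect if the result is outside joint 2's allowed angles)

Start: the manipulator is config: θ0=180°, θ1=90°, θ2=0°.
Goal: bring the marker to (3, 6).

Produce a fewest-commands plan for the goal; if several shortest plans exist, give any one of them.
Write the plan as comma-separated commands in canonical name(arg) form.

initial: config: θ0=180°, θ1=90°, θ2=0°
[1] after rotate(0, -90): config: θ0=90°, θ1=90°, θ2=0°
[2] after rotate(0, -90): config: θ0=0°, θ1=90°, θ2=0°
minimal: 2 command(s), checked below 2.

rotate(0, -90), rotate(0, -90)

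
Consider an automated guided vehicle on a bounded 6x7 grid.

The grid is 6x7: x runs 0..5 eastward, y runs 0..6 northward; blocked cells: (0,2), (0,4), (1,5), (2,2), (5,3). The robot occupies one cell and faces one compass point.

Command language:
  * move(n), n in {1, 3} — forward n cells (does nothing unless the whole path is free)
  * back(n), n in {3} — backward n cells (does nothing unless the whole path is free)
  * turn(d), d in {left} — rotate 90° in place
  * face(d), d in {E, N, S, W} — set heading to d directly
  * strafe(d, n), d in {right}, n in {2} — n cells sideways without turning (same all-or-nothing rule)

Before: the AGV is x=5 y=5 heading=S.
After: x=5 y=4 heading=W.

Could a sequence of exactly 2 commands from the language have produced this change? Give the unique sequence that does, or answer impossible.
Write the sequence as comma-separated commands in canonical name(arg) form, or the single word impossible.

key: position moved to (5,4) AND the heading swung to W — translation plus rotation needed
t0: x=5 y=5 heading=S
step 1 (move(1)): x=5 y=4 heading=S
step 2 (face(W)): x=5 y=4 heading=W
uniquely the one of 81 2-step routes that fits.

move(1), face(W)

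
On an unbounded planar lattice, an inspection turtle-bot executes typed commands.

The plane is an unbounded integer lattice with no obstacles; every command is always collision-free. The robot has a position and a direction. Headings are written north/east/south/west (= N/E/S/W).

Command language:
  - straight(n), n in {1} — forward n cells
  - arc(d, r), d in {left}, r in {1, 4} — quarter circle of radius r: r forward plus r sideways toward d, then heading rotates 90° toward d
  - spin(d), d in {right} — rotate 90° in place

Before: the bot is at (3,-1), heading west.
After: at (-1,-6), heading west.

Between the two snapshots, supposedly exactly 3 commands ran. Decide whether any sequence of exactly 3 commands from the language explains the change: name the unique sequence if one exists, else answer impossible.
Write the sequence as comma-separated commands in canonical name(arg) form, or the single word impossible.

key: still facing W at the end — net rotation zero over 3 steps
start: at (3,-1), heading west
t=1 arc(left, 4) ⇒ at (-1,-5), heading south
t=2 straight(1) ⇒ at (-1,-6), heading south
t=3 spin(right) ⇒ at (-1,-6), heading west
uniquely the one of 64 3-step routes that fits.

arc(left, 4), straight(1), spin(right)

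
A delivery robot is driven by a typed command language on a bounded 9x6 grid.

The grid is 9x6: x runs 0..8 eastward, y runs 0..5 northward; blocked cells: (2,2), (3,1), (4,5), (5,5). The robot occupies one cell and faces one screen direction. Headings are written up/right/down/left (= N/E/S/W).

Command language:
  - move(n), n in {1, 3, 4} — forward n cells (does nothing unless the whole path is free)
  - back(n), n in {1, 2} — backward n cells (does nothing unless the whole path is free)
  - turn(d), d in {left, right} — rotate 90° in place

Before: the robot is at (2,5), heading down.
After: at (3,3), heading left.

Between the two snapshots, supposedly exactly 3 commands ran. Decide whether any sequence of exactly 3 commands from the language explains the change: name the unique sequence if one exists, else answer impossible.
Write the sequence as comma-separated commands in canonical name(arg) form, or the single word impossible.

checked all 3-command options: none fits.

impossible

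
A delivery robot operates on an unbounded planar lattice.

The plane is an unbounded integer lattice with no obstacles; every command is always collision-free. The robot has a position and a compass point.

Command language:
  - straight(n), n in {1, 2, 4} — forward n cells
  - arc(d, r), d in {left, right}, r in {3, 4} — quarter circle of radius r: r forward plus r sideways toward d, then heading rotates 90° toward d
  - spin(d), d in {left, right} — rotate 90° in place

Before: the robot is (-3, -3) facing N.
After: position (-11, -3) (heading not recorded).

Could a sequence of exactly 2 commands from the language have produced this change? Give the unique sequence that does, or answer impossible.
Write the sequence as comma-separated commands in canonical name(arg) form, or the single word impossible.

begin: (-3, -3) facing N
t=1 arc(left, 4) ⇒ (-7, 1) facing W
t=2 arc(left, 4) ⇒ (-11, -3) facing S
no rival 2-sequence matches.

arc(left, 4), arc(left, 4)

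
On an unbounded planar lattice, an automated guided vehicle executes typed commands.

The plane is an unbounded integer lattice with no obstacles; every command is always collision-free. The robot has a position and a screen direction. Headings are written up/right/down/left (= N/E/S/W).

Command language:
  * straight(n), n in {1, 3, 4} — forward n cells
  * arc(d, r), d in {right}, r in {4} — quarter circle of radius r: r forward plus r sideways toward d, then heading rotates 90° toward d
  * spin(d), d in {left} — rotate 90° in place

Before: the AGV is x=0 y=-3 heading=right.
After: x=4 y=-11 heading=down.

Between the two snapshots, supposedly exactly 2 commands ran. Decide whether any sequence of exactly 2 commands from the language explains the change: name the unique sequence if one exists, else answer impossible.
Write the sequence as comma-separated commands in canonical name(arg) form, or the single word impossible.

arc(right, 4), straight(4)

key: order matters: swapping arc(right, 4) and straight(4) lands elsewhere
begin: x=0 y=-3 heading=right
1. arc(right, 4) → x=4 y=-7 heading=down
2. straight(4) → x=4 y=-11 heading=down
uniquely the one of 25 2-step routes that fits.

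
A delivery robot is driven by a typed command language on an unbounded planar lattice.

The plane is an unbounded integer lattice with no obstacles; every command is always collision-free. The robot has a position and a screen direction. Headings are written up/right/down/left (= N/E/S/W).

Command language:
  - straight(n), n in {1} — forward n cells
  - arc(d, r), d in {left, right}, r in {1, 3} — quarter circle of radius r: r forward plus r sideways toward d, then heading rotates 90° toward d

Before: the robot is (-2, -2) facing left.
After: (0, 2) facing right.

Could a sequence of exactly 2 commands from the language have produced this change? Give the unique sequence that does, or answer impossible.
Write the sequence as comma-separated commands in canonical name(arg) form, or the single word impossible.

arc(right, 1), arc(right, 3)

key: position moved to (0,2) AND the heading swung to E — translation plus rotation needed
from: (-2, -2) facing left
t=1 arc(right, 1) ⇒ (-3, -1) facing up
t=2 arc(right, 3) ⇒ (0, 2) facing right
no rival 2-sequence matches.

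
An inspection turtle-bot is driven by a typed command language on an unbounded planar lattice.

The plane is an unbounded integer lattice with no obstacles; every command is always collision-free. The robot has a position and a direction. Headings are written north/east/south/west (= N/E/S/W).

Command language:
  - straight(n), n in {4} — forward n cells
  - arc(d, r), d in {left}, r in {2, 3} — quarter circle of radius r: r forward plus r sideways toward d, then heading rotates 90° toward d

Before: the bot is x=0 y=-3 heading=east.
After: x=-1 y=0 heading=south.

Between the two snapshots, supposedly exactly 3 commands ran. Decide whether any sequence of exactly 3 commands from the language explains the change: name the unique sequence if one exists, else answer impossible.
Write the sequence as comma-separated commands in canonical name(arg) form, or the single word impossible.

arc(left, 3), arc(left, 2), arc(left, 2)

key: running arc(left, 2) before arc(left, 3) would end elsewhere — order is forced
initial: x=0 y=-3 heading=east
[1] after arc(left, 3): x=3 y=0 heading=north
[2] after arc(left, 2): x=1 y=2 heading=west
[3] after arc(left, 2): x=-1 y=0 heading=south
all 27 alternatives checked — unique.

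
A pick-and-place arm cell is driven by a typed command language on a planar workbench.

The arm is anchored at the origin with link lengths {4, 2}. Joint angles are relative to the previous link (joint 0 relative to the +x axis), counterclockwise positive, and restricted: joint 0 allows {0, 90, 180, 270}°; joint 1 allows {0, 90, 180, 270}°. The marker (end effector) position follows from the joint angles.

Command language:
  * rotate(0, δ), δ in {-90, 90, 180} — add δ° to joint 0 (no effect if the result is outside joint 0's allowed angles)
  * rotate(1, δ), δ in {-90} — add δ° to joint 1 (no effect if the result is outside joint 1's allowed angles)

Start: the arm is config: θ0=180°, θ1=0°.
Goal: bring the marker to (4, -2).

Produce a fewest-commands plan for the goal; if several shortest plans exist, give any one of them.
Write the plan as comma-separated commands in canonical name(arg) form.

from: config: θ0=180°, θ1=0°
[1] after rotate(1, -90): config: θ0=180°, θ1=270°
[2] after rotate(0, 180): config: θ0=0°, θ1=270°
no 1-step plan works, so 2 is optimal.

rotate(1, -90), rotate(0, 180)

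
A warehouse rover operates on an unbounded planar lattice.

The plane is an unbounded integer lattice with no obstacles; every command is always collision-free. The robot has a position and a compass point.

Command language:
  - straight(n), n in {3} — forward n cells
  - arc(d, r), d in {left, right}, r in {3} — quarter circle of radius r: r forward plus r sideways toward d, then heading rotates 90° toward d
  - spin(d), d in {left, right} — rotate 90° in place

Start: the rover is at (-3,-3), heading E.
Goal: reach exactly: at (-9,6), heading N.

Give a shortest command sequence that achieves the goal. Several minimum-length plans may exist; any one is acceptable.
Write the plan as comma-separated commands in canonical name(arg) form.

initial: at (-3,-3), heading E
step 1 (spin(left)): at (-3,-3), heading N
step 2 (arc(left, 3)): at (-6,0), heading W
step 3 (arc(right, 3)): at (-9,3), heading N
step 4 (straight(3)): at (-9,6), heading N
minimal: 4 command(s), checked below 4.

spin(left), arc(left, 3), arc(right, 3), straight(3)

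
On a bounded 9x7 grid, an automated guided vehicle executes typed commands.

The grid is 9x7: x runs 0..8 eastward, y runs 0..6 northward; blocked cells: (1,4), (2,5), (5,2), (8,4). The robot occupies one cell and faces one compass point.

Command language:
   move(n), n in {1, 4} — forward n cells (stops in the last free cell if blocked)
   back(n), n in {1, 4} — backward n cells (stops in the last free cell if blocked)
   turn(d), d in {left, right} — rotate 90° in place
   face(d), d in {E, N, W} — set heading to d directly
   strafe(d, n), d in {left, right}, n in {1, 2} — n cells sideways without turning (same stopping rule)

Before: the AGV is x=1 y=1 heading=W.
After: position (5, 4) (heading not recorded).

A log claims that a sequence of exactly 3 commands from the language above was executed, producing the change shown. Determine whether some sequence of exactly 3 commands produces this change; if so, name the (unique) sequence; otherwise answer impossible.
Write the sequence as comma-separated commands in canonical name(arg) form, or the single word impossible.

strafe(right, 2), back(4), strafe(right, 1)

key: running strafe(right, 1) before strafe(right, 2) would end elsewhere — order is forced
from: x=1 y=1 heading=W
step 1 (strafe(right, 2)): x=1 y=3 heading=W
step 2 (back(4)): x=5 y=3 heading=W
step 3 (strafe(right, 1)): x=5 y=4 heading=W
uniquely the one of 2197 3-step routes that fits.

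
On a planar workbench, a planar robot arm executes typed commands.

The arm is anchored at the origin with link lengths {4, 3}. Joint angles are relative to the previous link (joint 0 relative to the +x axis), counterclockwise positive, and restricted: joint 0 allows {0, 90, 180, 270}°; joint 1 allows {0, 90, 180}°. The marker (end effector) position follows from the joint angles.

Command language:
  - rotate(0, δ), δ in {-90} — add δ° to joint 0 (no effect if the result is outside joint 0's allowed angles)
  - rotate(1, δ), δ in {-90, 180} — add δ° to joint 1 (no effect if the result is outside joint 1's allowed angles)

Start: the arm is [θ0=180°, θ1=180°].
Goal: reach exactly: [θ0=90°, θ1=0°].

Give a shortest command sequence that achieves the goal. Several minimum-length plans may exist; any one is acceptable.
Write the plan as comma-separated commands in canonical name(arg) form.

initial: [θ0=180°, θ1=180°]
1. rotate(1, 180) → [θ0=180°, θ1=0°]
2. rotate(0, -90) → [θ0=90°, θ1=0°]
nothing shorter than 2 reaches the goal.

rotate(1, 180), rotate(0, -90)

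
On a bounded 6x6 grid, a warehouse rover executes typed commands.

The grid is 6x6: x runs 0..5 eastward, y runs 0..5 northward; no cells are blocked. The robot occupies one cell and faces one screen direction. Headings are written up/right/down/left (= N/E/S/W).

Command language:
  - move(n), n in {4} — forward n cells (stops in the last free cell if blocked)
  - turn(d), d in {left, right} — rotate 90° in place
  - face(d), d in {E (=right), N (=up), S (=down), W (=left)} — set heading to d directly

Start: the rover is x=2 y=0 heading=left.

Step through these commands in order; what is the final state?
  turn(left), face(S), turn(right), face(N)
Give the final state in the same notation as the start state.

x=2 y=0 heading=up

from: x=2 y=0 heading=left
step 1 (turn(left)): x=2 y=0 heading=down
step 2 (face(S)): x=2 y=0 heading=down
step 3 (turn(right)): x=2 y=0 heading=left
step 4 (face(N)): x=2 y=0 heading=up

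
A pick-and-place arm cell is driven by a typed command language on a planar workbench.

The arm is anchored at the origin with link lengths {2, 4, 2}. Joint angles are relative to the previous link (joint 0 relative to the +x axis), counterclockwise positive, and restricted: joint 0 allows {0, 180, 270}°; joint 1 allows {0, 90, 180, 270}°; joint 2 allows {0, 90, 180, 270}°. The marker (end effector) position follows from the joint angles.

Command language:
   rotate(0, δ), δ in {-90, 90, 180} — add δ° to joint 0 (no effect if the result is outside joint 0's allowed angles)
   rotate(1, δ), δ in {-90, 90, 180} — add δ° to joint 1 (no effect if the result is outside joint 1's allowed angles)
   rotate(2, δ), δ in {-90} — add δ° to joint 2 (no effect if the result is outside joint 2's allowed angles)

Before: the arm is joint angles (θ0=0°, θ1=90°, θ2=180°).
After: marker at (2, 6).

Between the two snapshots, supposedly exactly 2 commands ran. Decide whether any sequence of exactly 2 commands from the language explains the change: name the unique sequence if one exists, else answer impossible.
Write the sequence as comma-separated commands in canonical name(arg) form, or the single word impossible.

begin: joint angles (θ0=0°, θ1=90°, θ2=180°)
1. rotate(2, -90) → joint angles (θ0=0°, θ1=90°, θ2=90°)
2. rotate(2, -90) → joint angles (θ0=0°, θ1=90°, θ2=0°)
no rival 2-sequence matches.

rotate(2, -90), rotate(2, -90)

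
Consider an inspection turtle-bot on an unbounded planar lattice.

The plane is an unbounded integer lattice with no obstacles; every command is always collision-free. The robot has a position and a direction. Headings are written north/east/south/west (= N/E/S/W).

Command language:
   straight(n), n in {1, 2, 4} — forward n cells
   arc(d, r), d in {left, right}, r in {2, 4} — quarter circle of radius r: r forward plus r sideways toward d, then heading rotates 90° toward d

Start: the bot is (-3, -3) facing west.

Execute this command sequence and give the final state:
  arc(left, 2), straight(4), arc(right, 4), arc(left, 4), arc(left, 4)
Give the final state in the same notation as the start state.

from: (-3, -3) facing west
step 1 (arc(left, 2)): (-5, -5) facing south
step 2 (straight(4)): (-5, -9) facing south
step 3 (arc(right, 4)): (-9, -13) facing west
step 4 (arc(left, 4)): (-13, -17) facing south
step 5 (arc(left, 4)): (-9, -21) facing east

(-9, -21) facing east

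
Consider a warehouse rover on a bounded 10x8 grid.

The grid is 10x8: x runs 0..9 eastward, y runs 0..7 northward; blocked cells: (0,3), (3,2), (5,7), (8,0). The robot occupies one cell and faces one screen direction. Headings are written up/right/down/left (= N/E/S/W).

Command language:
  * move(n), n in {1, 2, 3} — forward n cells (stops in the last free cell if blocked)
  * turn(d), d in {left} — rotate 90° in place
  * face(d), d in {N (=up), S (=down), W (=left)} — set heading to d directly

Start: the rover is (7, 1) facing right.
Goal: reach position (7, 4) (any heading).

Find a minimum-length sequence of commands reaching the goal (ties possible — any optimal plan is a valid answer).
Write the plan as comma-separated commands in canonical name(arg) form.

turn(left), move(3)

start: (7, 1) facing right
[1] after turn(left): (7, 1) facing up
[2] after move(3): (7, 4) facing up
shorter routes all fall short; 2 is best.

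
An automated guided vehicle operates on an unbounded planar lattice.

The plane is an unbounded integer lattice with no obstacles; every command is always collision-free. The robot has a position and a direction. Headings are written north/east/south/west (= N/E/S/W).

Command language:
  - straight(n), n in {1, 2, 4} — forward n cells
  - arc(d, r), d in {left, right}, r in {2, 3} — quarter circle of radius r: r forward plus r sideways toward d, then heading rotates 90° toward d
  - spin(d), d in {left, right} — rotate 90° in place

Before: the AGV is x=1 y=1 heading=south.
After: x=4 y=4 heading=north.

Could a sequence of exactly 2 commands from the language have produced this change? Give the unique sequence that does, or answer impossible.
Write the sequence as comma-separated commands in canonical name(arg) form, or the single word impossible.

spin(left), arc(left, 3)

key: cell and facing (now N) both changed — the 2 commands mix motion and turning
initial: x=1 y=1 heading=south
t=1 spin(left) ⇒ x=1 y=1 heading=east
t=2 arc(left, 3) ⇒ x=4 y=4 heading=north
all 81 alternatives checked — unique.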